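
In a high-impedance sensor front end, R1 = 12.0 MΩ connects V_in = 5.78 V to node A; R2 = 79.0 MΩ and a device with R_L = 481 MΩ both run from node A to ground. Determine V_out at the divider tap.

First combine the lower leg with the load: R2 ‖ R_L = 67.86 MΩ.
Now apply the divider: V_out = 5.78 × 0.8497 = 4.911 V.

V_out ≈ 4.91 V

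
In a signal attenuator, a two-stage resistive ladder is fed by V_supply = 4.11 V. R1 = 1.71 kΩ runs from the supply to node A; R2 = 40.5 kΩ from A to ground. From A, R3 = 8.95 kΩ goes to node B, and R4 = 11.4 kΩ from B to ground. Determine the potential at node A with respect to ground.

V_A ≈ 3.65 V

Looking into the second stage from A: R3 + R4 = 20.35 kΩ appears in parallel with R2.
Effective lower resistance at A: R2 ‖ 20.35 = 13.54 kΩ.
V_A = 4.11 × 13.54/(1.71 + 13.54) = 3.649 V.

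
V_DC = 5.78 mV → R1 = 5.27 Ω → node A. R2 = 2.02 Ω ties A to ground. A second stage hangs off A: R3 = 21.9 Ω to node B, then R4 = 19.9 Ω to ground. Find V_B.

V_B ≈ 0.737 mV

Looking into the second stage from A: R3 + R4 = 41.80 Ω appears in parallel with R2.
R2 ‖ (R3+R4) = 1.927 Ω.
First divider: V_A = V_DC · 1.927/(5.27 + 1.927) = 1.548 mV.
Stage 2 is unloaded, so V_B = V_A · R4/(R3+R4) = 1.548 × 19.9/41.80 = 0.7367 mV.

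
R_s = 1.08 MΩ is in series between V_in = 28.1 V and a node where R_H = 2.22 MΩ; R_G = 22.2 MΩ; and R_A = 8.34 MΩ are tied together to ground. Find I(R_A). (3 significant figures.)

Equivalent of the parallel group: R_p = 1.625 MΩ.
V_A = 28.1 × 1.625/2.705 = 16.88 V.
I(R_A) = V_A / R_A = 16.88/8.34 = 2.024 µA.

I ≈ 2.02 µA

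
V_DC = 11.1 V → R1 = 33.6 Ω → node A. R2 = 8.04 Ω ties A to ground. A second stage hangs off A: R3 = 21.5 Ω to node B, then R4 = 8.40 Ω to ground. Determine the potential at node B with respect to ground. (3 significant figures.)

Looking into the second stage from A: R3 + R4 = 29.90 Ω appears in parallel with R2.
R2 ‖ (R3+R4) = 6.336 Ω.
V_A = 11.1 × 6.336/(33.6 + 6.336) = 1.761 V.
V_B = V_A × 0.2809 = 0.4948 V.

V_B ≈ 0.495 V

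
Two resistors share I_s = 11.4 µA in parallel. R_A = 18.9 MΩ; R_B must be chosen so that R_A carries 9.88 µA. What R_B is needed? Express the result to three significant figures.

R_B ≈ 123 MΩ

The fraction through R_A equals R_B/(R_A+R_B).
9.88/11.4 = R_B/(R_A + R_B) → R_B = R_A · (0.8667)/(1 − 0.8667) = 18.9 × 6.500 = 122.9 MΩ.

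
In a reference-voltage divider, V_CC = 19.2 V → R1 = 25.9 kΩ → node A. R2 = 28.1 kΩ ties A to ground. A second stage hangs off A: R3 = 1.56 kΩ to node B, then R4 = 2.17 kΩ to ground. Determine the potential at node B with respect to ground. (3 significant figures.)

V_B ≈ 1.26 V

Looking into the second stage from A: R3 + R4 = 3.730 kΩ appears in parallel with R2.
Effective lower resistance at A: R2 ‖ 3.730 = 3.293 kΩ.
First divider: V_A = V_CC · 3.293/(25.9 + 3.293) = 2.166 V.
Then the unloaded second divider: V_B = V_A × R4/(R3+R4) = 2.166 × 0.5818 = 1.260 V.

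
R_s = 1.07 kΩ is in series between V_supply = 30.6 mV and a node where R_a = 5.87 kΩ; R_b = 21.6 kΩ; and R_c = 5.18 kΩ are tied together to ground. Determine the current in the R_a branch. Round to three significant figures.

Parallel bank: R_p = 1/(1/5.87 + 1/21.6 + 1/5.18) = 2.441 kΩ.
V_A by voltage divider: V_A = 30.6 × 2.441/(1.07 + 2.441) = 21.27 mV.
Branch current I = V_A/R_a = 21.27/5.87 = 3.624 µA.
(Equivalently: I_total = 8.716 µA, then current-divider fraction G_k/ΣG = 0.4158.)

I ≈ 3.62 µA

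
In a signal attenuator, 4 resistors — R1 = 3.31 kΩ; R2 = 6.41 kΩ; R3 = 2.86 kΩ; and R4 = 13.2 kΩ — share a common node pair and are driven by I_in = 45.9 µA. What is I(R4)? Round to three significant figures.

ΣG = 1/3.31 + 1/6.41 + 1/2.86 + 1/13.2 = 0.8835.
By the current-divider rule, I = I_in · G_k/ΣG = 45.9 × 0.08574 = 3.936 µA.

I ≈ 3.94 µA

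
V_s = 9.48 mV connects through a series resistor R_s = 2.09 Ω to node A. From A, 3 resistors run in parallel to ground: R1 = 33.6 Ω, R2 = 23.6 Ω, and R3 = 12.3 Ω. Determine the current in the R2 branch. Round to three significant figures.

I ≈ 0.304 mA

Equivalent of the parallel group: R_p = 6.517 Ω.
V_A by voltage divider: V_A = 9.48 × 6.517/(2.09 + 6.517) = 7.178 mV.
I(R2) = V_A / R2 = 7.178/23.6 = 0.3042 mA.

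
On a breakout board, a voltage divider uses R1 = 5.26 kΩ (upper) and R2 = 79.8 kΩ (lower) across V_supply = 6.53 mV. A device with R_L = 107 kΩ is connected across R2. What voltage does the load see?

The load sits in parallel with R2, giving an effective lower resistance R2' = R2·R_L/(R2+R_L) = 45.71 kΩ.
Then V_out = V_supply · R2'/(R1 + R2') = 6.53 × 45.71/50.97 = 5.856 mV.

V_out ≈ 5.86 mV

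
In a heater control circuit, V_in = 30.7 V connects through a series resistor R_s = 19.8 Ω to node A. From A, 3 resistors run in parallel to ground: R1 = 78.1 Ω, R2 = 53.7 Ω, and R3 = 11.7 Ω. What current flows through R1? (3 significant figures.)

Parallel bank: R_p = 1/(1/78.1 + 1/53.7 + 1/11.7) = 8.555 Ω.
V_A by voltage divider: V_A = 30.7 × 8.555/(19.8 + 8.555) = 9.262 V.
Branch current I = V_A/R1 = 9.262/78.1 = 0.1186 A.

I ≈ 0.119 A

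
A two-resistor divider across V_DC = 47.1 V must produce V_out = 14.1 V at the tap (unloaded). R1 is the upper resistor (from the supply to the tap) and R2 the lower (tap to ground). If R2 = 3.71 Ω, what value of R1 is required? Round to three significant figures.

R1 ≈ 8.68 Ω

The divider ratio is R2/(R1+R2) = 14.1/47.1 = 0.2994.
Rearranging, R1 = R2·(1−k)/k = 3.71 × 2.340 = 8.683 Ω.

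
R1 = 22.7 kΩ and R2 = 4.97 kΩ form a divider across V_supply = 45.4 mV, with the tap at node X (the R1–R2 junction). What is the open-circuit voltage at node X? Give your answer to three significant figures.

V_th is the unloaded tap voltage: V_supply · R2/(R1+R2) = 45.4 × 0.1796 = 8.155 mV.

V_th ≈ 8.15 mV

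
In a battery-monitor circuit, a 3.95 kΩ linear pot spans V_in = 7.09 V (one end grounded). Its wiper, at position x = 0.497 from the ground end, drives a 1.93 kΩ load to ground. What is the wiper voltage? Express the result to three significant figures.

V_out ≈ 2.33 V

Lower segment x·R_p = 1.963 kΩ; upper segment (1−x)·R_p = 1.987 kΩ.
Lower segment in parallel with the load: 1.963 ‖ 1.93 = 0.9732 kΩ.
Then V_out = V_in · 0.9732/(1.987 + 0.9732) = 2.331 V.
(Unloaded: V_out = x·V_in = 3.52 V.)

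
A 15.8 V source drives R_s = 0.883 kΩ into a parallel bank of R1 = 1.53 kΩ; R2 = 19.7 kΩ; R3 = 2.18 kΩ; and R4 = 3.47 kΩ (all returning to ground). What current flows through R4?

Parallel bank: R_p = 1/(1/1.53 + 1/19.7 + 1/2.18 + 1/3.47) = 0.6891 kΩ.
Node voltage V_A = V_s · R_p/(R_s + R_p) = 15.8 × 0.4383 = 6.925 V.
I(R4) = V_A / R4 = 6.925/3.47 = 1.996 mA.

I ≈ 2.00 mA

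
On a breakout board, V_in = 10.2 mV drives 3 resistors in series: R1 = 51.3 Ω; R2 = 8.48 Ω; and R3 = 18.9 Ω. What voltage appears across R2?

Total series resistance ΣR = 51.3 + 8.48 + 18.9 = 78.68 Ω.
By the voltage-divider rule, V = 10.2 × 8.480/78.68 = 1.099 mV.

V ≈ 1.10 mV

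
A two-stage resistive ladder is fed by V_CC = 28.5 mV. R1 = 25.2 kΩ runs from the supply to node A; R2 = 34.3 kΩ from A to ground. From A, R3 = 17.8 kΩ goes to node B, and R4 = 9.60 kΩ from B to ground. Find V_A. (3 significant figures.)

Looking into the second stage from A: R3 + R4 = 27.40 kΩ appears in parallel with R2.
R2 ‖ (R3+R4) = 15.23 kΩ.
So V_A = 28.5 × 0.3767 = 10.74 mV.

V_A ≈ 10.7 mV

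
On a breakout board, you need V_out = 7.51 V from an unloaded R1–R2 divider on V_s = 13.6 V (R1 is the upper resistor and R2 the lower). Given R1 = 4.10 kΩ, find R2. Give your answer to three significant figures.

V_out/V_s = R2/(R1+R2) = 0.5522.
Rearranging, R2 = R1·k/(1−k) = 4.10 × 1.233 = 5.056 kΩ.

R2 ≈ 5.06 kΩ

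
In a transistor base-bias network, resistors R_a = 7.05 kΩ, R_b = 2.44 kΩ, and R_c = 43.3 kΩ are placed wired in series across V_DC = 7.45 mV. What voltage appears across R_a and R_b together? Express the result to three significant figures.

V ≈ 1.34 mV

Total series resistance ΣR = 7.05 + 2.44 + 43.3 = 52.79 kΩ.
R_{R_a..R_b} = 7.05 + 2.44 = 9.490 kΩ.
V = V_DC · R/ΣR = 7.45 × 0.1798 = 1.339 mV.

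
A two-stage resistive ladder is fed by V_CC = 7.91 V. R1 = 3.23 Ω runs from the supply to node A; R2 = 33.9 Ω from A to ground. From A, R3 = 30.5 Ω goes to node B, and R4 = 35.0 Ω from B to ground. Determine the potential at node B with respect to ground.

V_B ≈ 3.69 V

Node A sees R2 in parallel with the series input of stage 2, R3 + R4 = 65.50 Ω.
R2 ‖ (R3+R4) = 22.34 Ω.
First divider: V_A = V_CC · 22.34/(3.23 + 22.34) = 6.911 V.
Stage 2 is unloaded, so V_B = V_A · R4/(R3+R4) = 6.911 × 35.0/65.50 = 3.693 V.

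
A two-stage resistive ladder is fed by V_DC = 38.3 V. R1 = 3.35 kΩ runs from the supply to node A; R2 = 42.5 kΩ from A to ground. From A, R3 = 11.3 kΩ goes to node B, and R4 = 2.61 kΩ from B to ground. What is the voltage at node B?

V_B ≈ 5.45 V

The second stage (R3 + R4 = 13.91 kΩ) loads node A in parallel with R2.
Effective lower resistance at A: R2 ‖ 13.91 = 10.48 kΩ.
First divider: V_A = V_DC · 10.48/(3.35 + 10.48) = 29.02 V.
Then the unloaded second divider: V_B = V_A × R4/(R3+R4) = 29.02 × 0.1876 = 5.446 V.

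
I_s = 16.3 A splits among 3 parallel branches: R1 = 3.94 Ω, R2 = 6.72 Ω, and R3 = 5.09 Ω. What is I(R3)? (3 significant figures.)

Total conductance ΣG = 1/3.94 + 1/6.72 + 1/5.09 = 0.5991 (units of 1/Ω).
Current divider: I(R3) = I_s · G_k/ΣG = 16.3 × (0.1965/0.5991) = 16.3 × 0.3279 = 5.345 A.

I ≈ 5.35 A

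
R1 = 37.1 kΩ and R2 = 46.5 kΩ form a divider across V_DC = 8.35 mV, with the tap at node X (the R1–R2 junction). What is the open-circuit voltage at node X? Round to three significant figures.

With X open, the divider is unloaded: V_th = 8.35 × 46.5/83.60 = 4.644 mV.

V_th ≈ 4.64 mV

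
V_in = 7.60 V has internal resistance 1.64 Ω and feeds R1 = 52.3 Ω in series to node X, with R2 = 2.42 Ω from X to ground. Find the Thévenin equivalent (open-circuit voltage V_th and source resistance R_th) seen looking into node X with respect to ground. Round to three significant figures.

V_th ≈ 0.326 V, R_th ≈ 2.32 Ω

R1' = 1.64 + 52.3 = 53.94 Ω (source resistance + R1).
Open-circuit (no load on X): V_th = V_in · R2/(R1' + R2) = 7.60 × 2.42/(53.94 + 2.42) = 0.3263 V.
Zeroing V_in shorts the top of R1' to ground, so R_th = R1' ‖ R2 = 2.316 Ω.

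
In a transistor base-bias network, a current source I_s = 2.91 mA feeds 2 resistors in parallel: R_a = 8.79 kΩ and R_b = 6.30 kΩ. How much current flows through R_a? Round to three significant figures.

I ≈ 1.21 mA

Two-branch current divider: I_k = I_s · R_other/(R_1 + R_2).
So I = 2.91 × 6.30/15.09 = 1.215 mA.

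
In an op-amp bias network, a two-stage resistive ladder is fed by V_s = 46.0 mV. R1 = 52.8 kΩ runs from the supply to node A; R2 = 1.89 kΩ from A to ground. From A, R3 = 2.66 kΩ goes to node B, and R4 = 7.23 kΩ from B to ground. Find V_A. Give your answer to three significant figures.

V_A ≈ 1.34 mV

Node A sees R2 in parallel with the series input of stage 2, R3 + R4 = 9.890 kΩ.
R2 ‖ (R3+R4) = 1.587 kΩ.
First divider: V_A = V_s · 1.587/(52.8 + 1.587) = 1.342 mV.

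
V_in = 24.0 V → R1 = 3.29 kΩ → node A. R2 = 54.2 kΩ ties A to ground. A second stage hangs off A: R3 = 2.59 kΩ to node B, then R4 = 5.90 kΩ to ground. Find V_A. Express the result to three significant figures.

Node A sees R2 in parallel with the series input of stage 2, R3 + R4 = 8.490 kΩ.
R2 ‖ (R3+R4) = 7.340 kΩ.
First divider: V_A = V_in · 7.340/(3.29 + 7.340) = 16.57 V.

V_A ≈ 16.6 V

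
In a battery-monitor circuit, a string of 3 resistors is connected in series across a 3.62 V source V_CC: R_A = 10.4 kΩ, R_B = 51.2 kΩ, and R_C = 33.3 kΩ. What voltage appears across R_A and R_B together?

Series total: ΣR = 10.4 + 51.2 + 33.3 = 94.90 kΩ.
R_{R_A..R_B} = 10.4 + 51.2 = 61.60 kΩ.
V = V_CC · R/ΣR = 3.62 × 0.6491 = 2.350 V.

V ≈ 2.35 V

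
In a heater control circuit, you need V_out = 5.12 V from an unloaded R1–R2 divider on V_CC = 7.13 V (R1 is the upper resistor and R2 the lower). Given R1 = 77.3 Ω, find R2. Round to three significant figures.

R2 ≈ 197 Ω

Required fraction k = V_out/V_CC = 0.7181.
So R2 = R1 · V_out/(V_CC − V_out) = 77.3 × 5.12/(7.13 − 5.12) = 77.3 × 2.547 = 196.9 Ω.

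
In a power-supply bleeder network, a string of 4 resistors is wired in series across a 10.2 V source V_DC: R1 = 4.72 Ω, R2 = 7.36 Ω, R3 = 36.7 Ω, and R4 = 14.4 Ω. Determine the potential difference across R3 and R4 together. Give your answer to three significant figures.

Total series resistance ΣR = 4.72 + 7.36 + 36.7 + 14.4 = 63.18 Ω.
R_{R3..R4} = 36.7 + 14.4 = 51.10 Ω.
By the voltage-divider rule, V = 10.2 × 51.10/63.18 = 8.250 V.

V ≈ 8.25 V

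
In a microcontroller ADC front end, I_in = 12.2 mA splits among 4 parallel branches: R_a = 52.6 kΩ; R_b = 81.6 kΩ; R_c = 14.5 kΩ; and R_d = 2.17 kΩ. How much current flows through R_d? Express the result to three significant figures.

I ≈ 10.0 mA

Conductances: ΣG = 1/52.6 + 1/81.6 + 1/14.5 + 1/2.17 = 0.5611 (1/kΩ).
R_d takes the fraction G_k/ΣG = 0.4608/0.5611 = 0.8214, so I = 12.2 × 0.8214 = 10.02 mA.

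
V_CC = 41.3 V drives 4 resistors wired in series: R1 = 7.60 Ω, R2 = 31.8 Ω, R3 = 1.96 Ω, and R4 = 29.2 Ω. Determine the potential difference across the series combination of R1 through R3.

V ≈ 24.2 V

Series total: ΣR = 7.60 + 31.8 + 1.96 + 29.2 = 70.56 Ω.
R_{R1..R3} = 7.60 + 31.8 + 1.96 = 41.36 Ω.
By the voltage-divider rule, V = 41.3 × 41.36/70.56 = 24.21 V.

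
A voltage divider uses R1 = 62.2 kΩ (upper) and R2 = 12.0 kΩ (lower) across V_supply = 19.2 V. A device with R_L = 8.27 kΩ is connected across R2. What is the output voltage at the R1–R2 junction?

First combine the lower leg with the load: R2 ‖ R_L = 4.896 kΩ.
Then V_out = V_supply · R2'/(R1 + R2') = 19.2 × 4.896/67.10 = 1.401 V.
(Unloaded it would be 3.11 V; the load pulls it down.)

V_out ≈ 1.40 V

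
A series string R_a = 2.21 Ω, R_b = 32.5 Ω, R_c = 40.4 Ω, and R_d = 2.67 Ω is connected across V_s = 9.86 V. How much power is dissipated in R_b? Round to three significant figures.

Series current I = V_s/ΣR = 9.86/77.78 = 0.1268 A.
P(R_b) = I²·R_b = (0.1268)² × 32.5 = 0.5223 W.

P ≈ 0.522 W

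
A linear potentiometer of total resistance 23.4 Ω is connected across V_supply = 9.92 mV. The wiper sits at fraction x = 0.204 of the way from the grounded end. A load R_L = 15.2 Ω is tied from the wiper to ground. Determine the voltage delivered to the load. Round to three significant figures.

Split the track: R_lower = x·R_p = 4.774 Ω, R_upper = (1−x)·R_p = 18.63 Ω.
(x·R_p) ‖ R_L = 3.633 Ω.
Loaded-divider output: V_out = 9.92 × 0.1632 = 1.619 mV.
(Unloaded: V_out = x·V_supply = 2.02 mV.)

V_out ≈ 1.62 mV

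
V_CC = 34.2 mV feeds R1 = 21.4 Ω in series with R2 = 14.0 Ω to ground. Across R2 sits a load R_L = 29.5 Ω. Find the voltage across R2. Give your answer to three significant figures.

V_out ≈ 10.5 mV

The load sits in parallel with R2, giving an effective lower resistance R2' = R2·R_L/(R2+R_L) = 9.494 Ω.
Now apply the divider: V_out = 34.2 × 0.3073 = 10.51 mV.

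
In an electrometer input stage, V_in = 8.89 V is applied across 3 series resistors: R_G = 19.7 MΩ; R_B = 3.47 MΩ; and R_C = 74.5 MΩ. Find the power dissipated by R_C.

ΣR = 97.67 MΩ → I = 8.89/97.67 = 0.09102 µA.
V(R_C) = I·R = 6.781 V; P = V·I = 6.781 × 0.09102 = 0.6172 µW.

P ≈ 0.617 µW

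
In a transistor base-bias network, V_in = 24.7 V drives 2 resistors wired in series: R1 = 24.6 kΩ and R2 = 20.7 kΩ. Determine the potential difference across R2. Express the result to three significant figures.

V ≈ 11.3 V

ΣR = 24.6 + 20.7 = 45.30 kΩ.
By the voltage-divider rule, V = 24.7 × 20.70/45.30 = 11.29 V.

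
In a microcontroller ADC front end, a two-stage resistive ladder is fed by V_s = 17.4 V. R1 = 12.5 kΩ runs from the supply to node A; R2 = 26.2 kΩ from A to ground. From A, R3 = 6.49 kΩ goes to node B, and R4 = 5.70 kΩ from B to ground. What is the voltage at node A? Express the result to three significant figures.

The second stage (R3 + R4 = 12.19 kΩ) loads node A in parallel with R2.
Effective lower resistance at A: R2 ‖ 12.19 = 8.319 kΩ.
First divider: V_A = V_s · 8.319/(12.5 + 8.319) = 6.953 V.

V_A ≈ 6.95 V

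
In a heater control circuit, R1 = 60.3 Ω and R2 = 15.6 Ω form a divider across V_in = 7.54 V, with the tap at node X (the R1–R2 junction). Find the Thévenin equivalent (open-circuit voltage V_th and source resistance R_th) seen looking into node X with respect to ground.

Open-circuit (no load on X): V_th = V_in · R2/(R1 + R2) = 7.54 × 15.6/(60.30 + 15.6) = 1.550 V.
Zeroing V_in shorts the top of R1 to ground, so R_th = R1 ‖ R2 = 12.39 Ω.

V_th ≈ 1.55 V, R_th ≈ 12.4 Ω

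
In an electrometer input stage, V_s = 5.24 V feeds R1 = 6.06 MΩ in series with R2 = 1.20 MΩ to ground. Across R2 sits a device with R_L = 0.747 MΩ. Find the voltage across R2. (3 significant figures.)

First combine the lower leg with the load: R2 ‖ R_L = 0.4604 MΩ.
Then V_out = V_s · R2'/(R1 + R2') = 5.24 × 0.4604/6.520 = 0.3700 V.
(Unloaded it would be 0.866 V; the load pulls it down.)

V_out ≈ 0.370 V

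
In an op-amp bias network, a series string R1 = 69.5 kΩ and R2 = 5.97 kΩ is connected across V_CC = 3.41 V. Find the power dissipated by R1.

P ≈ 0.142 mW

The common current is I = 3.41/75.47 = 0.04518 mA.
P(R1) = I²·R1 = (0.04518)² × 69.5 = 0.1419 mW.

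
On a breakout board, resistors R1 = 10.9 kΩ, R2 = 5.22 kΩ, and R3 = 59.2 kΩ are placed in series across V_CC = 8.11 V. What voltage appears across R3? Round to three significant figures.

V ≈ 6.37 V

Total series resistance ΣR = 10.9 + 5.22 + 59.2 = 75.32 kΩ.
Voltage divider: V = V_CC · (59.20 / 75.32) = 8.11 × 0.7860 = 6.374 V.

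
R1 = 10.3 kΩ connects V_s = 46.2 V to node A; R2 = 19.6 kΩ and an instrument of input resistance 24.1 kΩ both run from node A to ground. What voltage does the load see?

V_out ≈ 23.7 V

First combine the lower leg with the load: R2 ‖ R_L = 10.81 kΩ.
Now apply the divider: V_out = 46.2 × 0.5121 = 23.66 V.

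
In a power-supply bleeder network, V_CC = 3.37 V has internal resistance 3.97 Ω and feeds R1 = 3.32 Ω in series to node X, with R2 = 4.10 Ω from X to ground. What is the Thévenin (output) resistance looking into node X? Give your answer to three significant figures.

R_th ≈ 2.62 Ω

R1' = 3.97 + 3.32 = 7.290 Ω (source resistance + R1).
Looking into X with the source shorted: R_th = R1'·R2/(R1'+R2) = 7.290 × 4.10/11.39 = 2.624 Ω.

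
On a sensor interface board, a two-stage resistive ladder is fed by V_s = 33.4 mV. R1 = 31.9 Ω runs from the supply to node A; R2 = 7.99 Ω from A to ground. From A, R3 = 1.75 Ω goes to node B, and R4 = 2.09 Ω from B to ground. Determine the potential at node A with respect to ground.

Node A sees R2 in parallel with the series input of stage 2, R3 + R4 = 3.840 Ω.
Effective lower resistance at A: R2 ‖ 3.840 = 2.594 Ω.
So V_A = 33.4 × 0.07519 = 2.511 mV.

V_A ≈ 2.51 mV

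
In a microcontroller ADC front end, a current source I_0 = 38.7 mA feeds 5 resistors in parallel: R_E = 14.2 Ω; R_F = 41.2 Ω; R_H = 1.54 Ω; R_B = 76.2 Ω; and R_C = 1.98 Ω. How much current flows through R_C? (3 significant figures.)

I ≈ 15.5 mA

Conductances: ΣG = 1/14.2 + 1/41.2 + 1/1.54 + 1/76.2 + 1/1.98 = 1.262 (1/Ω).
R_C takes the fraction G_k/ΣG = 0.5051/1.262 = 0.4001, so I = 38.7 × 0.4001 = 15.48 mA.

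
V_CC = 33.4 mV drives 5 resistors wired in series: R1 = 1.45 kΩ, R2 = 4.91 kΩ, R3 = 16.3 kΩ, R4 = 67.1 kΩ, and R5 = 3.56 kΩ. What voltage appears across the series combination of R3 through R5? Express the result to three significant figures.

ΣR = 1.45 + 4.91 + 16.3 + 67.1 + 3.56 = 93.32 kΩ.
R_{R3..R5} = 16.3 + 67.1 + 3.56 = 86.96 kΩ.
V = V_CC · R/ΣR = 33.4 × 0.9318 = 31.12 mV.

V ≈ 31.1 mV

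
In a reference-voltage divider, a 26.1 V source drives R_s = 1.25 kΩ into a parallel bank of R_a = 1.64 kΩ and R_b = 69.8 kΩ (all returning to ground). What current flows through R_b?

I ≈ 0.210 mA

Combine the parallel branches: R_p = (1/1.64 + 1/69.8)⁻¹ = 1.602 kΩ.
Node voltage V_A = V_DC · R_p/(R_s + R_p) = 26.1 × 0.5618 = 14.66 V.
I(R_b) = V_A / R_b = 14.66/69.8 = 0.2101 mA.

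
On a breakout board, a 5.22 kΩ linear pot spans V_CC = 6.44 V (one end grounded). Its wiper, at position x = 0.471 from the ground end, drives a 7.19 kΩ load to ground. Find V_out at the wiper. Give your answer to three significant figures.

Lower segment x·R_p = 2.459 kΩ; upper segment (1−x)·R_p = 2.761 kΩ.
R_L loads the lower segment: effective lower R = 1.832 kΩ.
Then V_out = V_CC · 1.832/(2.761 + 1.832) = 2.569 V.

V_out ≈ 2.57 V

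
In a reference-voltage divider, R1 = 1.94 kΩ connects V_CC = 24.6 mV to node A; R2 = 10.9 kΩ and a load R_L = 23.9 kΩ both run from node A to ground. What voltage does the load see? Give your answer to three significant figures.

The load sits in parallel with R2, giving an effective lower resistance R2' = R2·R_L/(R2+R_L) = 7.486 kΩ.
Voltage divider with the loaded lower leg: V_out = 24.6 × 7.486/(1.94 + 7.486) = 24.6 × 0.7942 = 19.54 mV.
(Unloaded it would be 20.9 mV; the load pulls it down.)

V_out ≈ 19.5 mV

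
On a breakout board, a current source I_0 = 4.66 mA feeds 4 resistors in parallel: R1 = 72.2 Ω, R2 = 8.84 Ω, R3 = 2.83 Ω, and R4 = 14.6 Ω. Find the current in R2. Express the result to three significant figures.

Conductances: ΣG = 1/72.2 + 1/8.84 + 1/2.83 + 1/14.6 = 0.5488 (1/Ω).
By the current-divider rule, I = I_0 · G_k/ΣG = 4.66 × 0.2061 = 0.9605 mA.

I ≈ 0.961 mA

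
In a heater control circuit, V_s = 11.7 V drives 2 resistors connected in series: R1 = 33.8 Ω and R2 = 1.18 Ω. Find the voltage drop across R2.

Series total: ΣR = 33.8 + 1.18 = 34.98 Ω.
By the voltage-divider rule, V = 11.7 × 1.180/34.98 = 0.3947 V.

V ≈ 0.395 V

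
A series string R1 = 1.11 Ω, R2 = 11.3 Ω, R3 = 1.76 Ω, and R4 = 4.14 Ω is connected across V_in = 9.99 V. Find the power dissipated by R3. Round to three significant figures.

ΣR = 18.31 Ω → I = 9.99/18.31 = 0.5456 A.
P = I²R = 0.2977 × 1.76 = 0.5239 W.

P ≈ 0.524 W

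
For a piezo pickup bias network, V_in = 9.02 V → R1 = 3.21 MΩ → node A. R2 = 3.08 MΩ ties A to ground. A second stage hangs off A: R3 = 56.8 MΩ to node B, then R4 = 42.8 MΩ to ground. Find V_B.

The second stage (R3 + R4 = 99.60 MΩ) loads node A in parallel with R2.
Effective lower resistance at A: R2 ‖ 99.60 = 2.988 MΩ.
First divider: V_A = V_in · 2.988/(3.21 + 2.988) = 4.348 V.
V_B = V_A × 0.4297 = 1.868 V.

V_B ≈ 1.87 V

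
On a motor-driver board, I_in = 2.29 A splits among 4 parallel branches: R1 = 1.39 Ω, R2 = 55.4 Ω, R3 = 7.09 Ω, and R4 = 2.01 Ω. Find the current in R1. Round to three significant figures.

I ≈ 1.20 A

Total conductance ΣG = 1/1.39 + 1/55.4 + 1/7.09 + 1/2.01 = 1.376 (units of 1/Ω).
Current divider: I(R1) = I_in · G_k/ΣG = 2.29 × (0.7194/1.376) = 2.29 × 0.5228 = 1.197 A.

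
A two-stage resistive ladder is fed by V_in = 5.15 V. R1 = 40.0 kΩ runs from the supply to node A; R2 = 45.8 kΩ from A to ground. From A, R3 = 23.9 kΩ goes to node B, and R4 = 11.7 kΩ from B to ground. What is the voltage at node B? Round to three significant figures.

V_B ≈ 0.565 V

The second stage (R3 + R4 = 35.60 kΩ) loads node A in parallel with R2.
Effective lower resistance at A: R2 ‖ 35.60 = 20.03 kΩ.
First divider: V_A = V_in · 20.03/(40.0 + 20.03) = 1.718 V.
Then the unloaded second divider: V_B = V_A × R4/(R3+R4) = 1.718 × 0.3287 = 0.5648 V.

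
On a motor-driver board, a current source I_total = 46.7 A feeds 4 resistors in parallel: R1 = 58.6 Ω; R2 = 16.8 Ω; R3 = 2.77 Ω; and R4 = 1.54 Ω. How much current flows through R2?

Total conductance ΣG = 1/58.6 + 1/16.8 + 1/2.77 + 1/1.54 = 1.087 (units of 1/Ω).
R2 takes the fraction G_k/ΣG = 0.05952/1.087 = 0.05476, so I = 46.7 × 0.05476 = 2.557 A.

I ≈ 2.56 A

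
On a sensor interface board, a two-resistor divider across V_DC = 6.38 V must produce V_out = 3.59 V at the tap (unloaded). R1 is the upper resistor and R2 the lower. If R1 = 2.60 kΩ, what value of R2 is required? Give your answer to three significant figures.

V_out/V_DC = R2/(R1+R2) = 0.5627.
Rearranging, R2 = R1·k/(1−k) = 2.60 × 1.287 = 3.346 kΩ.

R2 ≈ 3.35 kΩ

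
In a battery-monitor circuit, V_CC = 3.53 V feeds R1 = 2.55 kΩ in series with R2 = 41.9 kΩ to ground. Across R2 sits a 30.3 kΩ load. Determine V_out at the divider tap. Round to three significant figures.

V_out ≈ 3.08 V

The load sits in parallel with R2, giving an effective lower resistance R2' = R2·R_L/(R2+R_L) = 17.58 kΩ.
Now apply the divider: V_out = 3.53 × 0.8733 = 3.083 V.
(Unloaded it would be 3.33 V; the load pulls it down.)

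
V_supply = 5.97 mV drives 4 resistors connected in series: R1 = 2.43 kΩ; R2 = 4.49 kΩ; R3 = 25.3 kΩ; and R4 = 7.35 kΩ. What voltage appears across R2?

V ≈ 0.677 mV

ΣR = 2.43 + 4.49 + 25.3 + 7.35 = 39.57 kΩ.
V = V_supply · R/ΣR = 5.97 × 0.1135 = 0.6774 mV.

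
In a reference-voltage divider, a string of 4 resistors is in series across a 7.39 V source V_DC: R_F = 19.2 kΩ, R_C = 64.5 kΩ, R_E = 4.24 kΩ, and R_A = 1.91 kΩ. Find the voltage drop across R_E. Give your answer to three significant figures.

Total series resistance ΣR = 19.2 + 64.5 + 4.24 + 1.91 = 89.85 kΩ.
By the voltage-divider rule, V = 7.39 × 4.240/89.85 = 0.3487 V.

V ≈ 0.349 V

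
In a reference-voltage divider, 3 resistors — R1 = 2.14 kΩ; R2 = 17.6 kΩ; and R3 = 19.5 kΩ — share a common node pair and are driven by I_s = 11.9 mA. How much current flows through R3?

I ≈ 1.06 mA

Total conductance ΣG = 1/2.14 + 1/17.6 + 1/19.5 = 0.5754 (units of 1/kΩ).
R3 takes the fraction G_k/ΣG = 0.05128/0.5754 = 0.08913, so I = 11.9 × 0.08913 = 1.061 mA.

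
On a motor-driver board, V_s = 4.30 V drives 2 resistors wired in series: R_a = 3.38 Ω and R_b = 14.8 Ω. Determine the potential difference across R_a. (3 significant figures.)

Series total: ΣR = 3.38 + 14.8 = 18.18 Ω.
V = V_s · R/ΣR = 4.30 × 0.1859 = 0.7994 V.

V ≈ 0.799 V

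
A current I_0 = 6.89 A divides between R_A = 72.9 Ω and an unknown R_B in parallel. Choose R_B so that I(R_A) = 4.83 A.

R_B ≈ 171 Ω

The fraction through R_A equals R_B/(R_A+R_B).
4.83/6.89 = R_B/(R_A + R_B) → R_B = R_A · (0.7010)/(1 − 0.7010) = 72.9 × 2.345 = 170.9 Ω.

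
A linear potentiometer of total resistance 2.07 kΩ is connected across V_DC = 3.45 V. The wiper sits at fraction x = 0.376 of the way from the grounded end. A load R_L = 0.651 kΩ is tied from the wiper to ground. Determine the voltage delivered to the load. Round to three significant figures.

The pot divides into 1.292 kΩ above the wiper and 0.7783 kΩ below.
R_L loads the lower segment: effective lower R = 0.3545 kΩ.
Loaded-divider output: V_out = 3.45 × 0.2153 = 0.7429 V.
(Unloaded: V_out = x·V_DC = 1.30 V.)

V_out ≈ 0.743 V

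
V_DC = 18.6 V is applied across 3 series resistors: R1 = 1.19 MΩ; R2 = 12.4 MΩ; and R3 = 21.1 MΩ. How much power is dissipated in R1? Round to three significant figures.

ΣR = 34.69 MΩ → I = 18.6/34.69 = 0.5362 µA.
P(R1) = I²·R1 = (0.5362)² × 1.19 = 0.3421 µW.

P ≈ 0.342 µW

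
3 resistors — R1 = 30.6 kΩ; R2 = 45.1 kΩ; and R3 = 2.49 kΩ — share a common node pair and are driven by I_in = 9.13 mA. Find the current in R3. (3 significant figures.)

I ≈ 8.03 mA

Conductances: ΣG = 1/30.6 + 1/45.1 + 1/2.49 = 0.4565 (1/kΩ).
By the current-divider rule, I = I_in · G_k/ΣG = 9.13 × 0.8798 = 8.033 mA.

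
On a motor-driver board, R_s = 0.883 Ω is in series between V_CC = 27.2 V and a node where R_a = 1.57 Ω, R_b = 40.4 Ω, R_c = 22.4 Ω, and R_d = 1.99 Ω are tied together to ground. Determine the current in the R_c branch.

Combine the parallel branches: R_p = (1/1.57 + 1/40.4 + 1/22.4 + 1/1.99)⁻¹ = 0.8272 Ω.
Node voltage V_A = V_CC · R_p/(R_s + R_p) = 27.2 × 0.4837 = 13.16 V.
I(R_c) = V_A / R_c = 13.16/22.4 = 0.5873 A.

I ≈ 0.587 A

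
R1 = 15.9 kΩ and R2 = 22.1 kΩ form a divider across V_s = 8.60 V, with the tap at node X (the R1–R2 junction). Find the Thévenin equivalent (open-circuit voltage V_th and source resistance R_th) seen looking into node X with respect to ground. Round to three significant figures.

V_th ≈ 5.00 V, R_th ≈ 9.25 kΩ

V_th is the unloaded tap voltage: V_s · R2/(R1+R2) = 8.60 × 0.5816 = 5.002 V.
Zeroing V_s shorts the top of R1 to ground, so R_th = R1 ‖ R2 = 9.247 kΩ.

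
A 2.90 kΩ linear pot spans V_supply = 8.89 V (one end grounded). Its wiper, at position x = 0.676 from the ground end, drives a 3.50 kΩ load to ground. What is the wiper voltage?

V_out ≈ 5.09 V

The pot divides into 0.9396 kΩ above the wiper and 1.960 kΩ below.
R_L loads the lower segment: effective lower R = 1.257 kΩ.
Then V_out = V_supply · 1.257/(0.9396 + 1.257) = 5.087 V.
(Unloaded: V_out = x·V_supply = 6.01 V.)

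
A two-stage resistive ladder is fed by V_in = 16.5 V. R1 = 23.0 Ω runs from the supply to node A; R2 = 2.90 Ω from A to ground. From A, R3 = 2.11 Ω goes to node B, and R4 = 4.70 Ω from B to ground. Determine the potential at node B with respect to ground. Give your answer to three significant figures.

Node A sees R2 in parallel with the series input of stage 2, R3 + R4 = 6.810 Ω.
Effective lower resistance at A: R2 ‖ 6.810 = 2.034 Ω.
V_A = 16.5 × 2.034/(23.0 + 2.034) = 1.341 V.
V_B = V_A × 0.6902 = 0.9252 V.

V_B ≈ 0.925 V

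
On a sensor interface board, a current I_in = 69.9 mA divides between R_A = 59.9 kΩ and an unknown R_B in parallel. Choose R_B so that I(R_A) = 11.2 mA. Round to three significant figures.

The fraction through R_A equals R_B/(R_A+R_B).
With f = 0.1602, R_B = R_A · f/(1−f) = 59.9 × 0.1908 = 11.43 kΩ.

R_B ≈ 11.4 kΩ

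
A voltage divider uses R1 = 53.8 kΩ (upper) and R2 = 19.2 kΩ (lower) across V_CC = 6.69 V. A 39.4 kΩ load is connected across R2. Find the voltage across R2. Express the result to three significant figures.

V_out ≈ 1.29 V

R2 ‖ R_L = (19.2 × 39.4)/(19.2 + 39.4) = 12.91 kΩ.
Now apply the divider: V_out = 6.69 × 0.1935 = 1.295 V.
(Unloaded it would be 1.76 V; the load pulls it down.)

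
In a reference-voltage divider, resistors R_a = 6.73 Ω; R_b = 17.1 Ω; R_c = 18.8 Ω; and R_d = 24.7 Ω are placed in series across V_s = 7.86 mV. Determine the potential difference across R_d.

V ≈ 2.88 mV

ΣR = 6.73 + 17.1 + 18.8 + 24.7 = 67.33 Ω.
Voltage divider: V = V_s · (24.70 / 67.33) = 7.86 × 0.3668 = 2.883 mV.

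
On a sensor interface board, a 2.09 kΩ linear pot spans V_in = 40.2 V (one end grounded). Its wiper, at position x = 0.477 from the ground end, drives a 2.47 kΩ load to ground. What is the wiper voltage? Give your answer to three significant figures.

V_out ≈ 15.8 V

Lower segment x·R_p = 0.9969 kΩ; upper segment (1−x)·R_p = 1.093 kΩ.
(x·R_p) ‖ R_L = 0.7103 kΩ.
V_out = 40.2 × 0.7103/(1.093 + 0.7103) = 15.83 V.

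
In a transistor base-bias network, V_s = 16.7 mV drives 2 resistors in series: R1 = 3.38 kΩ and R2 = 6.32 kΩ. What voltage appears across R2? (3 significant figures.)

Total series resistance ΣR = 3.38 + 6.32 = 9.700 kΩ.
V = V_s · R/ΣR = 16.7 × 0.6515 = 10.88 mV.

V ≈ 10.9 mV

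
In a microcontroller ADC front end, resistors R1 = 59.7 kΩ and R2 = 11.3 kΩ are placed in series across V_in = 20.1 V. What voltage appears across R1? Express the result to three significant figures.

V ≈ 16.9 V

Series total: ΣR = 59.7 + 11.3 = 71.00 kΩ.
V = V_in · R/ΣR = 20.1 × 0.8408 = 16.90 V.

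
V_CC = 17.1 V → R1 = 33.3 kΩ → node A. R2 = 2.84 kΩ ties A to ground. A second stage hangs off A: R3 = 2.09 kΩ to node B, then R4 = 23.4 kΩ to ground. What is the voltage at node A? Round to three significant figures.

V_A ≈ 1.22 V

Looking into the second stage from A: R3 + R4 = 25.49 kΩ appears in parallel with R2.
Effective lower resistance at A: R2 ‖ 25.49 = 2.555 kΩ.
So V_A = 17.1 × 0.07127 = 1.219 V.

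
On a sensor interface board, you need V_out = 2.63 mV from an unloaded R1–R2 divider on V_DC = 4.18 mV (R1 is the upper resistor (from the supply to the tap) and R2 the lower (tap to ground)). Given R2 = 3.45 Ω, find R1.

V_out/V_DC = R2/(R1+R2) = 0.6292.
So R1 = R2 · (V_DC/V_out − 1) = 3.45 × (4.18/2.63 − 1) = 3.45 × 0.5894 = 2.033 Ω.

R1 ≈ 2.03 Ω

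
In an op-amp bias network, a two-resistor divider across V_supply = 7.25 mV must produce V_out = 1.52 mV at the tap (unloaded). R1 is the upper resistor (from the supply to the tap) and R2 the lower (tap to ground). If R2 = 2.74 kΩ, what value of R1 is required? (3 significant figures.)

Required fraction k = V_out/V_supply = 0.2097.
Rearranging, R1 = R2·(1−k)/k = 2.74 × 3.770 = 10.33 kΩ.

R1 ≈ 10.3 kΩ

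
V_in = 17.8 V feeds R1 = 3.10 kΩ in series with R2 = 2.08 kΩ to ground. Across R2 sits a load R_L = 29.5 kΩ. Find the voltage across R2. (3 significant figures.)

V_out ≈ 6.86 V

First combine the lower leg with the load: R2 ‖ R_L = 1.943 kΩ.
Then V_out = V_in · R2'/(R1 + R2') = 17.8 × 1.943/5.043 = 6.858 V.
(Unloaded it would be 7.15 V; the load pulls it down.)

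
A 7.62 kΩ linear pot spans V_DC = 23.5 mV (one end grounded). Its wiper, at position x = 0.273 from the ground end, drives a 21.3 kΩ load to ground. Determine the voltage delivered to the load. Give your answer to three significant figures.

V_out ≈ 5.99 mV

Lower segment x·R_p = 2.080 kΩ; upper segment (1−x)·R_p = 5.540 kΩ.
(x·R_p) ‖ R_L = 1.895 kΩ.
Then V_out = V_DC · 1.895/(5.540 + 1.895) = 5.990 mV.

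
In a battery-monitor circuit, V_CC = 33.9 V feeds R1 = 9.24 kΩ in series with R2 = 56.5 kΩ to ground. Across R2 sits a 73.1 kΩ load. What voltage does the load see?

R2 ‖ R_L = (56.5 × 73.1)/(56.5 + 73.1) = 31.87 kΩ.
Now apply the divider: V_out = 33.9 × 0.7752 = 26.28 V.

V_out ≈ 26.3 V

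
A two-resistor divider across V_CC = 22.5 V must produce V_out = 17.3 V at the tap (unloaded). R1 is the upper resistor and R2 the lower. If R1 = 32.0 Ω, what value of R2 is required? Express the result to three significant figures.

R2 ≈ 106 Ω

Required fraction k = V_out/V_CC = 0.7689.
R2 = R1 · 0.7689/(1 − 0.7689) = 106.5 Ω.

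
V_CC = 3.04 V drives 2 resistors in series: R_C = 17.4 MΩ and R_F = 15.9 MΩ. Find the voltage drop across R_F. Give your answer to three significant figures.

V ≈ 1.45 V

ΣR = 17.4 + 15.9 = 33.30 MΩ.
By the voltage-divider rule, V = 3.04 × 15.90/33.30 = 1.452 V.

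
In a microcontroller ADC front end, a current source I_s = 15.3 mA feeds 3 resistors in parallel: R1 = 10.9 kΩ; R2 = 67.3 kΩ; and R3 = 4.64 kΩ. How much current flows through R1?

I ≈ 4.36 mA

Total conductance ΣG = 1/10.9 + 1/67.3 + 1/4.64 = 0.3221 (units of 1/kΩ).
R1 takes the fraction G_k/ΣG = 0.09174/0.3221 = 0.2848, so I = 15.3 × 0.2848 = 4.358 mA.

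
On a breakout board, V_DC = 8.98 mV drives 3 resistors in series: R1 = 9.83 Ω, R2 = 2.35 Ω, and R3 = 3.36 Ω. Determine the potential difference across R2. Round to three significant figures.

V ≈ 1.36 mV

Series total: ΣR = 9.83 + 2.35 + 3.36 = 15.54 Ω.
V = V_DC · R/ΣR = 8.98 × 0.1512 = 1.358 mV.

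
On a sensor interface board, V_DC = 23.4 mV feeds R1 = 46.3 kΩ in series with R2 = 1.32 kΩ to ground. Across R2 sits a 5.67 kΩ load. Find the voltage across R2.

R2 ‖ R_L = (1.32 × 5.67)/(1.32 + 5.67) = 1.071 kΩ.
Then V_out = V_DC · R2'/(R1 + R2') = 23.4 × 1.071/47.37 = 0.5289 mV.
(Unloaded it would be 0.649 mV; the load pulls it down.)

V_out ≈ 0.529 mV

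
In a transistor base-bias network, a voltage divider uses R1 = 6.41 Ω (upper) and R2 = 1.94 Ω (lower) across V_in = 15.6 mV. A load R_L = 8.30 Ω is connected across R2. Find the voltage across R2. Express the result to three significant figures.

The load sits in parallel with R2, giving an effective lower resistance R2' = R2·R_L/(R2+R_L) = 1.572 Ω.
Now apply the divider: V_out = 15.6 × 0.1970 = 3.073 mV.
(Unloaded it would be 3.62 mV; the load pulls it down.)

V_out ≈ 3.07 mV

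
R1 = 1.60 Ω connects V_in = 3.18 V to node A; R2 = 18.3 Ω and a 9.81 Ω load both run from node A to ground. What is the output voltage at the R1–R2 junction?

R2 ‖ R_L = (18.3 × 9.81)/(18.3 + 9.81) = 6.386 Ω.
Voltage divider with the loaded lower leg: V_out = 3.18 × 6.386/(1.60 + 6.386) = 3.18 × 0.7997 = 2.543 V.
(Unloaded it would be 2.92 V; the load pulls it down.)

V_out ≈ 2.54 V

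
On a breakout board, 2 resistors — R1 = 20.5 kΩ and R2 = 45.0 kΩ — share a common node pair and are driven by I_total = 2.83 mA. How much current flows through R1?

I ≈ 1.94 mA

Two-branch current divider: I_k = I_total · R_other/(R_1 + R_2).
I(R1) = 2.83 × 45.0/(20.5 + 45.0) = 2.83 × 0.6870 = 1.944 mA.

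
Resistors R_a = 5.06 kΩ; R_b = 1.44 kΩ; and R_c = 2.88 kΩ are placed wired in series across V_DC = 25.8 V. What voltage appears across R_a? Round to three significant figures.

ΣR = 5.06 + 1.44 + 2.88 = 9.380 kΩ.
V = V_DC · R/ΣR = 25.8 × 0.5394 = 13.92 V.

V ≈ 13.9 V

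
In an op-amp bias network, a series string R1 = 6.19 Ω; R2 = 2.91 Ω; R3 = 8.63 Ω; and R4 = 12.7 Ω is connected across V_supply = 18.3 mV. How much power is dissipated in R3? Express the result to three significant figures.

P ≈ 3.12 µW

The common current is I = 18.3/30.43 = 0.6014 mA.
V(R3) = I·R = 5.190 mV; P = V·I = 5.190 × 0.6014 = 3.121 µW.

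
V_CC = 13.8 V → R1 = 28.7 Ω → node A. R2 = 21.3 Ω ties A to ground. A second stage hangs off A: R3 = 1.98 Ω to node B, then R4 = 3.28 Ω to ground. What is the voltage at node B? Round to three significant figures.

V_B ≈ 1.10 V

Node A sees R2 in parallel with the series input of stage 2, R3 + R4 = 5.260 Ω.
R2 ‖ (R3+R4) = 4.218 Ω.
First divider: V_A = V_CC · 4.218/(28.7 + 4.218) = 1.768 V.
Then the unloaded second divider: V_B = V_A × R4/(R3+R4) = 1.768 × 0.6236 = 1.103 V.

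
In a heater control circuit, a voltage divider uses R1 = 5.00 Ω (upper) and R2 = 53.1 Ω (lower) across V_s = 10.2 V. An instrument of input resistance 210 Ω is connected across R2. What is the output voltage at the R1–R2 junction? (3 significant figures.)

First combine the lower leg with the load: R2 ‖ R_L = 42.38 Ω.
Now apply the divider: V_out = 10.2 × 0.8945 = 9.124 V.
(Unloaded it would be 9.32 V; the load pulls it down.)

V_out ≈ 9.12 V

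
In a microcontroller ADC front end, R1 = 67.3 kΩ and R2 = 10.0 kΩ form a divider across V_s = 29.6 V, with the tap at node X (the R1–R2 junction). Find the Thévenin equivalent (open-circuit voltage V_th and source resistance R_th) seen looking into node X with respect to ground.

V_th ≈ 3.83 V, R_th ≈ 8.71 kΩ

V_th is the unloaded tap voltage: V_s · R2/(R1+R2) = 29.6 × 0.1294 = 3.829 V.
Zeroing V_s shorts the top of R1 to ground, so R_th = R1 ‖ R2 = 8.706 kΩ.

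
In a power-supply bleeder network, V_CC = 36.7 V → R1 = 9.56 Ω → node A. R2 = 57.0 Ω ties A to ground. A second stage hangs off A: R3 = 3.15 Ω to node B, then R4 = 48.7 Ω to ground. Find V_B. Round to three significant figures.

Node A sees R2 in parallel with the series input of stage 2, R3 + R4 = 51.85 Ω.
Effective lower resistance at A: R2 ‖ 51.85 = 27.15 Ω.
So V_A = 36.7 × 0.7396 = 27.14 V.
V_B = V_A × 0.9392 = 25.49 V.

V_B ≈ 25.5 V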